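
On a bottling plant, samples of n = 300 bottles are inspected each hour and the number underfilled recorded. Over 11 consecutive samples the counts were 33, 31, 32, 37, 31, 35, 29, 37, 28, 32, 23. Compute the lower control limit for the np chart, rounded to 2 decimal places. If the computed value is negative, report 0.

p̄ = Σdᵢ / (k·n) = 348 / (11 × 300) = 0.10545
LCL = np̄ − 3·√(np̄(1−p̄)) = 31.6364 − 3 × 5.3198 = 15.6770

15.68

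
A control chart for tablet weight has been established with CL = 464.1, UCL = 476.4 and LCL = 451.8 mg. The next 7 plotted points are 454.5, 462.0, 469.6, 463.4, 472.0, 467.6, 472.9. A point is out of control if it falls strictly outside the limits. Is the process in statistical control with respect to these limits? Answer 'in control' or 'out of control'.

All 7 points lie within [451.8, 476.4].

in control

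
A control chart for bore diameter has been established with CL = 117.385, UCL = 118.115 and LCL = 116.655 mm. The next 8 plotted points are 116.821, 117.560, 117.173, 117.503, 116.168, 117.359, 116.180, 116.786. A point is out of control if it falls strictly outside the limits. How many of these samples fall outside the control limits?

2

Compare each point to [116.655, 118.115]: sample 5 = 116.168 < LCL; sample 7 = 116.180 < LCL.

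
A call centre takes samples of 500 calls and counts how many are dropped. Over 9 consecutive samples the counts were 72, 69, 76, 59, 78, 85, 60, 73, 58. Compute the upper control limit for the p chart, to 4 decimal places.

0.1866

p̄ = Σdᵢ / (k·n) = 630 / (9 × 500) = 0.14000
UCL = p̄ + 3·√(p̄(1−p̄)/n) = 0.14000 + 3 × √(0.14000×0.86000/500) = 0.14000 + 3 × 0.01552 = 0.18655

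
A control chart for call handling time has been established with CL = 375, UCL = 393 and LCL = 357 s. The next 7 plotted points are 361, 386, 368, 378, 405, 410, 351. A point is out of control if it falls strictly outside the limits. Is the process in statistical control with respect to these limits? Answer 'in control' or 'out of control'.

Compare each point to [357, 393]: sample 5 = 405 > UCL; sample 6 = 410 > UCL; sample 7 = 351 < LCL.

out of control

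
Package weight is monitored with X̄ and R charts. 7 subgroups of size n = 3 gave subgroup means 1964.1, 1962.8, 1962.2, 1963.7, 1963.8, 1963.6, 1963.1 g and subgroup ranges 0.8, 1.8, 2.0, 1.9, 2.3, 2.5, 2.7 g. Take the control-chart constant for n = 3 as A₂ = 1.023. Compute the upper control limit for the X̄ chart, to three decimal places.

X̄̄ = (1964.1 + 1962.8 + 1962.2 + 1963.7 + 1963.8 + 1963.6 + 1963.1) / 7 = 13743.3000 / 7 = 1963.3286
R̄ = (0.8 + 1.8 + 2.0 + 1.9 + 2.3 + 2.5 + 2.7) / 7 = 14.0000 / 7 = 2.0000
UCL = X̄̄ + A₂·R̄ = 1963.3286 + 1.023 × 2.0000 = 1965.3746

1965.375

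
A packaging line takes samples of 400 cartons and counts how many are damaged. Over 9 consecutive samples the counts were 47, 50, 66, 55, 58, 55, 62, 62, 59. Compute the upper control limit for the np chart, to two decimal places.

78.10

p̄ = Σdᵢ / (k·n) = 514 / (9 × 400) = 0.14278
UCL = np̄ + 3·√(np̄(1−p̄)) = 57.1111 + 3 × √(57.1111×0.85722) = 57.1111 + 3 × 6.9969 = 78.1019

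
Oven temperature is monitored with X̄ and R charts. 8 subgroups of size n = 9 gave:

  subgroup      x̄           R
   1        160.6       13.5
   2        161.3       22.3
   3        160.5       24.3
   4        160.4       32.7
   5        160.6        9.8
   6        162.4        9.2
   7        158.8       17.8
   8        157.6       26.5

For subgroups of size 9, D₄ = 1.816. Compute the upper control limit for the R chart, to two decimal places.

R̄ = (13.5 + 22.3 + 24.3 + 32.7 + 9.8 + 9.2 + 17.8 + 26.5) / 8 = 156.1000 / 8 = 19.5125
UCL_R = D₄·R̄ = 1.816 × 19.5125 = 35.4347

35.43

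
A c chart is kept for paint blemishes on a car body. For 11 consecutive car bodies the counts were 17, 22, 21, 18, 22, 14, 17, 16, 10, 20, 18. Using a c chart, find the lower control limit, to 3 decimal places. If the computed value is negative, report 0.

c̄ = (17 + 22 + 21 + 18 + 22 + 14 + 17 + 16 + 10 + 20 + 18) / 11 = 195 / 11 = 17.7273
LCL = c̄ − 3√c̄ = 17.7273 − 3 × 4.2104 = 5.0961

5.096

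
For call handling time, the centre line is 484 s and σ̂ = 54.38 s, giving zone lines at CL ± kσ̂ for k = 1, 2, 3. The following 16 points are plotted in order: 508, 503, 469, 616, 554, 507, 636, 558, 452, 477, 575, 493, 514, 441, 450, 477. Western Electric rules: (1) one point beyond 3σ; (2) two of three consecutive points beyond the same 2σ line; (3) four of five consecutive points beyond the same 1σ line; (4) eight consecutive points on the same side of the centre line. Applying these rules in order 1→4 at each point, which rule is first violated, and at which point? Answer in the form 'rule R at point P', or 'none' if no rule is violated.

rule 3 at point 8

Zone of each point (C = within 1σ̂, B = 1σ̂–2σ̂, A = 2σ̂–3σ̂, * = beyond 3σ̂; sign = side of CL): 1:+C, 2:+C, 3:-C, 4:+A, 5:+B, 6:+C, 7:+A, 8:+B, 9:-C, 10:-C, 11:+B, 12:+C, 13:+C, 14:-C, 15:-C, 16:-C
Rule 3 (four of five consecutive points beyond the same 1σ limit) is satisfied at point 8.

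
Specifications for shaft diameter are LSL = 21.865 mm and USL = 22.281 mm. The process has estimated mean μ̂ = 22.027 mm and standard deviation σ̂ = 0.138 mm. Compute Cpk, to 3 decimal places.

0.391

Cpu = (USL − μ̂) / (3σ̂) = (22.281 − 22.027) / (3 × 0.138) = 0.6135; Cpl = (μ̂ − LSL) / (3σ̂) = (22.027 − 21.865) / (3 × 0.138) = 0.3913; Cpk = min(Cpu, Cpl) = 0.3913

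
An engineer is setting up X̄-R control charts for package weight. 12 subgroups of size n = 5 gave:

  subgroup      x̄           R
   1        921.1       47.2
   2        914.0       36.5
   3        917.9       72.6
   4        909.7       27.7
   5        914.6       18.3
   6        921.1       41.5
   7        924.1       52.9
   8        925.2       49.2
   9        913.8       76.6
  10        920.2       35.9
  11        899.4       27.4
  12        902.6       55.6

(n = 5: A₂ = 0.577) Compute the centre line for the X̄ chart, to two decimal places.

X̄̄ = (921.1 + 914.0 + 917.9 + 909.7 + 914.6 + 921.1 + 924.1 + 925.2 + 913.8 + 920.2 + 899.4 + 902.6) / 12 = 10983.7000 / 12 = 915.3083
CL = X̄̄ = 915.3083

915.31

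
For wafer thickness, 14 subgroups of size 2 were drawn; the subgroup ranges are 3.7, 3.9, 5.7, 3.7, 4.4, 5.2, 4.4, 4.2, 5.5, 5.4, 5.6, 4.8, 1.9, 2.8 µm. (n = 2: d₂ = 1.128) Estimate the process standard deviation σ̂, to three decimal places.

R̄ = (3.7 + 3.9 + 5.7 + 3.7 + 4.4 + 5.2 + 4.4 + 4.2 + 5.5 + 5.4 + 5.6 + 4.8 + 1.9 + 2.8) / 14 = 4.3714
σ̂ = R̄ / d₂ = 4.3714 / 1.128 = 3.8754

3.875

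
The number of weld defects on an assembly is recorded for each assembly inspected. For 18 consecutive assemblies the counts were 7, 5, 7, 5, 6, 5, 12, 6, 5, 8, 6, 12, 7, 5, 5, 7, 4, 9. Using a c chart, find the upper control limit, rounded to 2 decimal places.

c̄ = (7 + 5 + 7 + 5 + 6 + 5 + 12 + 6 + 5 + 8 + 6 + 12 + 7 + 5 + 5 + 7 + 4 + 9) / 18 = 121 / 18 = 6.7222
UCL = c̄ + 3√c̄ = 6.7222 + 3 × √6.7222 = 6.7222 + 3 × 2.5927 = 14.5004

14.50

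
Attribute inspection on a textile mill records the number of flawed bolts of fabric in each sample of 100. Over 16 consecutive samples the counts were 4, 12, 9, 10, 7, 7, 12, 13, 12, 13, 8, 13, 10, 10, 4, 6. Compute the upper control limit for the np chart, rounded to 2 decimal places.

18.12

p̄ = Σdᵢ / (k·n) = 150 / (16 × 100) = 0.09375
UCL = np̄ + 3·√(np̄(1−p̄)) = 9.3750 + 3 × √(9.3750×0.90625) = 9.3750 + 3 × 2.9148 = 18.1194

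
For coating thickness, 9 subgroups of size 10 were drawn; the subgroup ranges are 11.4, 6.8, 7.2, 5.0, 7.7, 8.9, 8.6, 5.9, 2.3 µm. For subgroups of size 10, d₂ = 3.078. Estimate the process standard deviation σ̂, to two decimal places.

2.30

R̄ = (11.4 + 6.8 + 7.2 + 5.0 + 7.7 + 8.9 + 8.6 + 5.9 + 2.3) / 9 = 7.0889
σ̂ = R̄ / d₂ = 7.0889 / 3.078 = 2.3031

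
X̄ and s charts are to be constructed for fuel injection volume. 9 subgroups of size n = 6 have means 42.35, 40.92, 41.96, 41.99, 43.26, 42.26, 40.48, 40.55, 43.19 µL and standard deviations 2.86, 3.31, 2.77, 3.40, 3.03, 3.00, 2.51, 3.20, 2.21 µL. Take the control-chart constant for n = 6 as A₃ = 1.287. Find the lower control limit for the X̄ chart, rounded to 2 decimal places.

38.12

X̄̄ = (42.35 + 40.92 + 41.96 + 41.99 + 43.26 + 42.26 + 40.48 + 40.55 + 43.19) / 9 = 41.8844
s̄ = (2.86 + 3.31 + 2.77 + 3.40 + 3.03 + 3.00 + 2.51 + 3.20 + 2.21) / 9 = 2.9211
LCL = X̄̄ − A₃·s̄ = 41.8844 − 1.287 × 2.9211 = 38.1250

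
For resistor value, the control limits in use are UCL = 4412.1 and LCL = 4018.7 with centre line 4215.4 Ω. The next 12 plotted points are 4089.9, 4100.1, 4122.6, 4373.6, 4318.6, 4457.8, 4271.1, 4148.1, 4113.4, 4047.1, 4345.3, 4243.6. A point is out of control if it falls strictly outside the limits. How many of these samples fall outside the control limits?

1

Compare each point to [4018.7, 4412.1]: sample 6 = 4457.8 > UCL.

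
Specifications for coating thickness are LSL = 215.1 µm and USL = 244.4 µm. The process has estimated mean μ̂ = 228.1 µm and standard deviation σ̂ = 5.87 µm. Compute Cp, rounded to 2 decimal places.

0.83

Cp = (USL − LSL) / (6σ̂) = (244.4 − 215.1) / (6 × 5.87) = 29.3000 / 35.2200 = 0.8319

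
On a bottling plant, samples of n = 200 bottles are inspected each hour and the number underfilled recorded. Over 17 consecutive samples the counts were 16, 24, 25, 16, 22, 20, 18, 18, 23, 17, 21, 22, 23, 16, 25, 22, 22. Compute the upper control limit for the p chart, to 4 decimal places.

p̄ = Σdᵢ / (k·n) = 350 / (17 × 200) = 0.10294
UCL = p̄ + 3·√(p̄(1−p̄)/n) = 0.10294 + 3 × √(0.10294×0.89706/200) = 0.10294 + 3 × 0.02149 = 0.16740

0.1674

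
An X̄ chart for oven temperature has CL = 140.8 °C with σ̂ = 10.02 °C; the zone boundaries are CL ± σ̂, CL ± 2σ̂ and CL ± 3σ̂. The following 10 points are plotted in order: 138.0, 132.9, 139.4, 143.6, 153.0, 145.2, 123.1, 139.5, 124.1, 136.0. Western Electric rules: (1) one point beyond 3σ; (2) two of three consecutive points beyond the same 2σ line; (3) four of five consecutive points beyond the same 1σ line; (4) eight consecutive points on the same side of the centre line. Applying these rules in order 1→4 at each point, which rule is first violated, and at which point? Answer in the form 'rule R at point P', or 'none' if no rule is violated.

none

Zone of each point (C = within 1σ̂, B = 1σ̂–2σ̂, A = 2σ̂–3σ̂, * = beyond 3σ̂; sign = side of CL): 1:-C, 2:-C, 3:-C, 4:+C, 5:+B, 6:+C, 7:-B, 8:-C, 9:-B, 10:-C
No rule fires across all 10 points.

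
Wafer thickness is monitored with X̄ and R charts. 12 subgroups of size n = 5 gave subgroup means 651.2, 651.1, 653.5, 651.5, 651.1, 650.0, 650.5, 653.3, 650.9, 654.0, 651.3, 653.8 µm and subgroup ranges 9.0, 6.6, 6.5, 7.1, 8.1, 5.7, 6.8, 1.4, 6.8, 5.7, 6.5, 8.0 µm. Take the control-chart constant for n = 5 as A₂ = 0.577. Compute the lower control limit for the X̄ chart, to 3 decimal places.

X̄̄ = (651.2 + 651.1 + 653.5 + 651.5 + 651.1 + 650.0 + 650.5 + 653.3 + 650.9 + 654.0 + 651.3 + 653.8) / 12 = 7822.2000 / 12 = 651.8500
R̄ = (9.0 + 6.6 + 6.5 + 7.1 + 8.1 + 5.7 + 6.8 + 1.4 + 6.8 + 5.7 + 6.5 + 8.0) / 12 = 78.2000 / 12 = 6.5167
LCL = X̄̄ − A₂·R̄ = 651.8500 − 0.577 × 6.5167 = 648.0899

648.090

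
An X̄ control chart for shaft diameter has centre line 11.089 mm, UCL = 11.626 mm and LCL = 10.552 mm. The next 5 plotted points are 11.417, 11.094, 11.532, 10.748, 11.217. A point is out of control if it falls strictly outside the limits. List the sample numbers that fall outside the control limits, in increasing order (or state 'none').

none

All 5 points lie within [10.552, 11.626].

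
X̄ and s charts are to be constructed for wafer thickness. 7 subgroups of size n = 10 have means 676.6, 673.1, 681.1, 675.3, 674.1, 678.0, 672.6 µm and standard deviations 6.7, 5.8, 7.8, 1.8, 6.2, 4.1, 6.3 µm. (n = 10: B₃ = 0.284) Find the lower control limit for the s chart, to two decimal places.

1.57

s̄ = (6.7 + 5.8 + 7.8 + 1.8 + 6.2 + 4.1 + 6.3) / 7 = 5.5286
LCL_s = B₃·s̄ = 0.284 × 5.5286 = 1.5701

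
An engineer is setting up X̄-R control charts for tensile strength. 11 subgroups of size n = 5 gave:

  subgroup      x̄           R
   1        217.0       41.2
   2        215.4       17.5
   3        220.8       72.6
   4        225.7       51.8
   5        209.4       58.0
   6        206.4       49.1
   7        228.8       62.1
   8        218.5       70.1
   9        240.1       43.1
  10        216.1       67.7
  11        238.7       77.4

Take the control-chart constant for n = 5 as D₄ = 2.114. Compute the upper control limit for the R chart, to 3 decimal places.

R̄ = (41.2 + 17.5 + 72.6 + 51.8 + 58.0 + 49.1 + 62.1 + 70.1 + 43.1 + 67.7 + 77.4) / 11 = 610.6000 / 11 = 55.5091
UCL_R = D₄·R̄ = 2.114 × 55.5091 = 117.3462

117.346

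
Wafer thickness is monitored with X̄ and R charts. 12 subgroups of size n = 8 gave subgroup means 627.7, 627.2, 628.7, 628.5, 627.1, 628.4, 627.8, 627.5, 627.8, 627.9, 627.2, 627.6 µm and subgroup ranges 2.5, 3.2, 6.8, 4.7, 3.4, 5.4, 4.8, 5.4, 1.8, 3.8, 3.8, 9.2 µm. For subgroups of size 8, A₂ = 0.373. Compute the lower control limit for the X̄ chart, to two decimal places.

X̄̄ = (627.7 + 627.2 + 628.7 + 628.5 + 627.1 + 628.4 + 627.8 + 627.5 + 627.8 + 627.9 + 627.2 + 627.6) / 12 = 7533.4000 / 12 = 627.7833
R̄ = (2.5 + 3.2 + 6.8 + 4.7 + 3.4 + 5.4 + 4.8 + 5.4 + 1.8 + 3.8 + 3.8 + 9.2) / 12 = 54.8000 / 12 = 4.5667
LCL = X̄̄ − A₂·R̄ = 627.7833 − 0.373 × 4.5667 = 626.0800

626.08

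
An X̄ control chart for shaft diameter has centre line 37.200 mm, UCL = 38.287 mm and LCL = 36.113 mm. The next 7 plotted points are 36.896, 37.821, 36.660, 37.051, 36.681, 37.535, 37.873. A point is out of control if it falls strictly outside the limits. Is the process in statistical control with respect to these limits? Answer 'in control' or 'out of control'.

All 7 points lie within [36.113, 38.287].

in control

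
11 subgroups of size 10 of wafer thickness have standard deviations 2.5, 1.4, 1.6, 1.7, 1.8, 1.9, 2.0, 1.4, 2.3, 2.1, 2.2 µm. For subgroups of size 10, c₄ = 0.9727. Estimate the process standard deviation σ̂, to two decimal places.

s̄ = (2.5 + 1.4 + 1.6 + 1.7 + 1.8 + 1.9 + 2.0 + 1.4 + 2.3 + 2.1 + 2.2) / 11 = 1.9000
σ̂ = s̄ / c₄ = 1.9000 / 0.9727 = 1.9533

1.95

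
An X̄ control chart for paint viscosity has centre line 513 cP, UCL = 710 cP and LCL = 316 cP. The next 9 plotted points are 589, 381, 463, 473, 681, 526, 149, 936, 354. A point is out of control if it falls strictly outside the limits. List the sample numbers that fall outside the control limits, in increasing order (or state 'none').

Compare each point to [316, 710]: sample 7 = 149 < LCL; sample 8 = 936 > UCL.

7, 8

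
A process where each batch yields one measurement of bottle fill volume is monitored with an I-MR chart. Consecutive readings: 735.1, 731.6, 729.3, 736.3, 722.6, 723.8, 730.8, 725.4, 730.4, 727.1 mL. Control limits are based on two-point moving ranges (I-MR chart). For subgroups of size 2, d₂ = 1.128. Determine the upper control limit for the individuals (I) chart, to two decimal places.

X̄ = (735.1 + 731.6 + 729.3 + 736.3 + 722.6 + 723.8 + 730.8 + 725.4 + 730.4 + 727.1) / 10 = 729.2400
Moving ranges: 3.5, 2.3, 7.0, 13.7, 1.2, 7.0, 5.4, 5.0, 3.3; M̄R̄ = 48.4000 / 9 = 5.3778
UCL = X̄ + 3·M̄R̄/d₂ = 729.2400 + 3 × 5.3778 / 1.128 = 743.5426

743.54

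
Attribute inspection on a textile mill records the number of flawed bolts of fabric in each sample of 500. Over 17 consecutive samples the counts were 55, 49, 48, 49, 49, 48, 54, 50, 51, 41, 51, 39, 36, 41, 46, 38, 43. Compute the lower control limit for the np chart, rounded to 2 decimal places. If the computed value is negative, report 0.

p̄ = Σdᵢ / (k·n) = 788 / (17 × 500) = 0.09271
LCL = np̄ − 3·√(np̄(1−p̄)) = 46.3529 − 3 × 6.4850 = 26.8978

26.90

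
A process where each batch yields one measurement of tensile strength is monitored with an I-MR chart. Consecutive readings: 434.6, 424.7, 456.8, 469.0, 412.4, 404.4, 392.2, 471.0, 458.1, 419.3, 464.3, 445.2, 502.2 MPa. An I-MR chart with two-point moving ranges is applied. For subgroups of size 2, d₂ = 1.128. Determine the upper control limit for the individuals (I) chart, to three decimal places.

527.427

X̄ = (434.6 + 424.7 + 456.8 + 469.0 + 412.4 + 404.4 + 392.2 + 471.0 + 458.1 + 419.3 + 464.3 + 445.2 + 502.2) / 13 = 442.6308
Moving ranges: 9.9, 32.1, 12.2, 56.6, 8.0, 12.2, 78.8, 12.9, 38.8, 45.0, 19.1, 57.0; M̄R̄ = 382.6000 / 12 = 31.8833
UCL = X̄ + 3·M̄R̄/d₂ = 442.6308 + 3 × 31.8833 / 1.128 = 527.4269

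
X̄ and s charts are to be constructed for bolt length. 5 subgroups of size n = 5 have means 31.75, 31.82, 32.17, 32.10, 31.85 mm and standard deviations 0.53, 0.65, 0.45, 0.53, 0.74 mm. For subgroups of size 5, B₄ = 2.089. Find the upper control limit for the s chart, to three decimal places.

1.212

s̄ = (0.53 + 0.65 + 0.45 + 0.53 + 0.74) / 5 = 0.5800
UCL_s = B₄·s̄ = 2.089 × 0.5800 = 1.2116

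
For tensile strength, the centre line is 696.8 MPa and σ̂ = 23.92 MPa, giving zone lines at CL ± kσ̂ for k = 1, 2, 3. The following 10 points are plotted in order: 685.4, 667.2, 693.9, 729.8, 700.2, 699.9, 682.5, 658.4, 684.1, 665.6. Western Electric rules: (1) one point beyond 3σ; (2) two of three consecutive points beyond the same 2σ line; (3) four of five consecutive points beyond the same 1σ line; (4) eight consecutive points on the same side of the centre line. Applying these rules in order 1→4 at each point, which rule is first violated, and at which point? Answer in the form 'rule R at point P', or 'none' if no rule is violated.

none

Zone of each point (C = within 1σ̂, B = 1σ̂–2σ̂, A = 2σ̂–3σ̂, * = beyond 3σ̂; sign = side of CL): 1:-C, 2:-B, 3:-C, 4:+B, 5:+C, 6:+C, 7:-C, 8:-B, 9:-C, 10:-B
No rule fires across all 10 points.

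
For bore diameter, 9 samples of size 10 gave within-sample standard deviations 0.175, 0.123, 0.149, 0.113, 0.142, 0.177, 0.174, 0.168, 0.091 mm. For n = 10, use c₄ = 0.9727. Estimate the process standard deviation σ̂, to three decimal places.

s̄ = (0.175 + 0.123 + 0.149 + 0.113 + 0.142 + 0.177 + 0.174 + 0.168 + 0.091) / 9 = 0.1458
σ̂ = s̄ / c₄ = 0.1458 / 0.9727 = 0.1499

0.150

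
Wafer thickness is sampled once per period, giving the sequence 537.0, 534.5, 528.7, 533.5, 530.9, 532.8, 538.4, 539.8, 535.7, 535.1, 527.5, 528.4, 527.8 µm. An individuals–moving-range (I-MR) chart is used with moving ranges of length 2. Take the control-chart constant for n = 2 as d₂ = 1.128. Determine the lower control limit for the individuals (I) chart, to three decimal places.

X̄ = (537.0 + 534.5 + 528.7 + 533.5 + 530.9 + 532.8 + 538.4 + 539.8 + 535.7 + 535.1 + 527.5 + 528.4 + 527.8) / 13 = 533.0846
Moving ranges: 2.5, 5.8, 4.8, 2.6, 1.9, 5.6, 1.4, 4.1, 0.6, 7.6, 0.9, 0.6; M̄R̄ = 38.4000 / 12 = 3.2000
LCL = X̄ − 3·M̄R̄/d₂ = 533.0846 − 3 × 3.2000 / 1.128 = 524.5740

524.574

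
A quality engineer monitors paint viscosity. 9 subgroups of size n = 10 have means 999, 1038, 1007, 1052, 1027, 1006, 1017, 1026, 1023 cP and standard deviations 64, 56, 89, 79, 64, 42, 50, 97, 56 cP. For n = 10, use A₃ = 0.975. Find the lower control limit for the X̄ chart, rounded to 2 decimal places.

956.99

X̄̄ = (999 + 1038 + 1007 + 1052 + 1027 + 1006 + 1017 + 1026 + 1023) / 9 = 1021.6667
s̄ = (64 + 56 + 89 + 79 + 64 + 42 + 50 + 97 + 56) / 9 = 66.3333
LCL = X̄̄ − A₃·s̄ = 1021.6667 − 0.975 × 66.3333 = 956.9917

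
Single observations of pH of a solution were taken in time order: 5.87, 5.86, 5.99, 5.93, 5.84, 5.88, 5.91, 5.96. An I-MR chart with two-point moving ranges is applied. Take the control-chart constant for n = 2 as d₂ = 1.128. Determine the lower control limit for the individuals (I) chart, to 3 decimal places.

X̄ = (5.87 + 5.86 + 5.99 + 5.93 + 5.84 + 5.88 + 5.91 + 5.96) / 8 = 5.9050
Moving ranges: 0.01, 0.13, 0.06, 0.09, 0.04, 0.03, 0.05; M̄R̄ = 0.4100 / 7 = 0.0586
LCL = X̄ − 3·M̄R̄/d₂ = 5.9050 − 3 × 0.0586 / 1.128 = 5.7492

5.749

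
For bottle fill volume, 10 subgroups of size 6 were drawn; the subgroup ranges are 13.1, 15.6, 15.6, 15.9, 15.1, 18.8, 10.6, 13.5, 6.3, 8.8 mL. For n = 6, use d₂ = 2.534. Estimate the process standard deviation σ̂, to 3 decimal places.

R̄ = (13.1 + 15.6 + 15.6 + 15.9 + 15.1 + 18.8 + 10.6 + 13.5 + 6.3 + 8.8) / 10 = 13.3300
σ̂ = R̄ / d₂ = 13.3300 / 2.534 = 5.2605

5.260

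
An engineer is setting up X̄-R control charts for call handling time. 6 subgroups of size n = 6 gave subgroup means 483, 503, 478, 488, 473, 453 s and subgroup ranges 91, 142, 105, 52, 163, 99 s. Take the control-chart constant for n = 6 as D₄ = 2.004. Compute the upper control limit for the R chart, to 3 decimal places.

R̄ = (91 + 142 + 105 + 52 + 163 + 99) / 6 = 652.0000 / 6 = 108.6667
UCL_R = D₄·R̄ = 2.004 × 108.6667 = 217.7680

217.768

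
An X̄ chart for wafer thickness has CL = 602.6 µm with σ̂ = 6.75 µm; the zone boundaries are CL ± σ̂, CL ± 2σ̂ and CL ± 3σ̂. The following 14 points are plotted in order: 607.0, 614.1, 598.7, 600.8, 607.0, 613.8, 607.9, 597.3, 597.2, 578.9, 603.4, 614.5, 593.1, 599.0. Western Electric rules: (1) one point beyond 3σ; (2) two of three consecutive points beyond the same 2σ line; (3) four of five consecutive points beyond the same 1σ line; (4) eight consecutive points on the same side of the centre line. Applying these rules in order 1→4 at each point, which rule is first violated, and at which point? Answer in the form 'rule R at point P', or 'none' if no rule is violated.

rule 1 at point 10

Zone of each point (C = within 1σ̂, B = 1σ̂–2σ̂, A = 2σ̂–3σ̂, * = beyond 3σ̂; sign = side of CL): 1:+C, 2:+B, 3:-C, 4:-C, 5:+C, 6:+B, 7:+C, 8:-C, 9:-C, 10:-*, 11:+C, 12:+B, 13:-B, 14:-C
Rule 1 (one point beyond the 3σ limits) is satisfied at point 10.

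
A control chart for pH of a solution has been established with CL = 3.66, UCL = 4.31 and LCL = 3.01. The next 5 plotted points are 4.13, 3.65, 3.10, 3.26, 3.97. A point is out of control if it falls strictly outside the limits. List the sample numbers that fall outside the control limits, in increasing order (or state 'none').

none

All 5 points lie within [3.01, 4.31].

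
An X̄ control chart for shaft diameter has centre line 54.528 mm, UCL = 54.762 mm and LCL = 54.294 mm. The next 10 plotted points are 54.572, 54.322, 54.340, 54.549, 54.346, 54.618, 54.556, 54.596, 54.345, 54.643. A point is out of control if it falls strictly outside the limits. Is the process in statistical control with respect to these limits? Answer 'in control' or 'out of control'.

in control

All 10 points lie within [54.294, 54.762].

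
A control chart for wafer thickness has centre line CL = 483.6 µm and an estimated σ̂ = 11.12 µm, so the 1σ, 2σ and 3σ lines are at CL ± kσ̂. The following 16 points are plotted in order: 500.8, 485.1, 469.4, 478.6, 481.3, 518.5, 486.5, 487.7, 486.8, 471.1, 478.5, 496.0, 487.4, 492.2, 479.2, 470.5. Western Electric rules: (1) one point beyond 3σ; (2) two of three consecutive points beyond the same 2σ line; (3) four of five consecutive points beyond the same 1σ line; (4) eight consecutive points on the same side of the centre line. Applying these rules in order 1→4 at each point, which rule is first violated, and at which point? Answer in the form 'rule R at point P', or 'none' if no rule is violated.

Zone of each point (C = within 1σ̂, B = 1σ̂–2σ̂, A = 2σ̂–3σ̂, * = beyond 3σ̂; sign = side of CL): 1:+B, 2:+C, 3:-B, 4:-C, 5:-C, 6:+*, 7:+C, 8:+C, 9:+C, 10:-B, 11:-C, 12:+B, 13:+C, 14:+C, 15:-C, 16:-B
Rule 1 (one point beyond the 3σ limits) is satisfied at point 6.

rule 1 at point 6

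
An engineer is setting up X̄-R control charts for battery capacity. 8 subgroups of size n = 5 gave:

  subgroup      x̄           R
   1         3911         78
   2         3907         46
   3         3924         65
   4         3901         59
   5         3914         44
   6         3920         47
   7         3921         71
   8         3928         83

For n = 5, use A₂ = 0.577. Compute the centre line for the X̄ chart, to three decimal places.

3915.750

X̄̄ = (3911 + 3907 + 3924 + 3901 + 3914 + 3920 + 3921 + 3928) / 8 = 31326.0000 / 8 = 3915.7500
CL = X̄̄ = 3915.7500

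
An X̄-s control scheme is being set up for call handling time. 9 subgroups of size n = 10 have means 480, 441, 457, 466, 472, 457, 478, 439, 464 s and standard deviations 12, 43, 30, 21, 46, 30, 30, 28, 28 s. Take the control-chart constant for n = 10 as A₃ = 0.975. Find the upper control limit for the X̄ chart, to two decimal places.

490.59

X̄̄ = (480 + 441 + 457 + 466 + 472 + 457 + 478 + 439 + 464) / 9 = 461.5556
s̄ = (12 + 43 + 30 + 21 + 46 + 30 + 30 + 28 + 28) / 9 = 29.7778
UCL = X̄̄ + A₃·s̄ = 461.5556 + 0.975 × 29.7778 = 490.5889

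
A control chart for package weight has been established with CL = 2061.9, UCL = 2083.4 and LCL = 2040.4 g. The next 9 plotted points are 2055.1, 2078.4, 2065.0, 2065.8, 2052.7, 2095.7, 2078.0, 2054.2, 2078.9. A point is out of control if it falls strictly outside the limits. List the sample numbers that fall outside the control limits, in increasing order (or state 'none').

Compare each point to [2040.4, 2083.4]: sample 6 = 2095.7 > UCL.

6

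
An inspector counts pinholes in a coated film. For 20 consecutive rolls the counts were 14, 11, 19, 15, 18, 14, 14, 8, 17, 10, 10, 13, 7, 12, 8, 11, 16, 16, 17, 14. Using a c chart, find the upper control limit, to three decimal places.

24.100

c̄ = (14 + 11 + 19 + 15 + 18 + 14 + 14 + 8 + 17 + 10 + 10 + 13 + 7 + 12 + 8 + 11 + 16 + 16 + 17 + 14) / 20 = 264 / 20 = 13.2000
UCL = c̄ + 3√c̄ = 13.2000 + 3 × √13.2000 = 13.2000 + 3 × 3.6332 = 24.0995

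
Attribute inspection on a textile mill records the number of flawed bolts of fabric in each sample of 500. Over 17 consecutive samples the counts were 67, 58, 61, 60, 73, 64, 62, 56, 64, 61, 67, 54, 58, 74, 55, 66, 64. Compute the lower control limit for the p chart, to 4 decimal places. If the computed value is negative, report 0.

p̄ = Σdᵢ / (k·n) = 1064 / (17 × 500) = 0.12518
LCL = p̄ − 3·√(p̄(1−p̄)/n) = 0.12518 − 3 × 0.01480 = 0.08078

0.0808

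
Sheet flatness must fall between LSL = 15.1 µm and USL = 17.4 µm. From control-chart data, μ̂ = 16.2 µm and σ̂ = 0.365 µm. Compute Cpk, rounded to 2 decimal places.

Cpu = (USL − μ̂) / (3σ̂) = (17.4 − 16.2) / (3 × 0.365) = 1.0959; Cpl = (μ̂ − LSL) / (3σ̂) = (16.2 − 15.1) / (3 × 0.365) = 1.0046; Cpk = min(Cpu, Cpl) = 1.0046

1.00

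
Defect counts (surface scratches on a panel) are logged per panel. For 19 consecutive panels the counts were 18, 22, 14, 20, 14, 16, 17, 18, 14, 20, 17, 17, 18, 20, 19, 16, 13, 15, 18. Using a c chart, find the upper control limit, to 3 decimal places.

29.585

c̄ = (18 + 22 + 14 + 20 + 14 + 16 + 17 + 18 + 14 + 20 + 17 + 17 + 18 + 20 + 19 + 16 + 13 + 15 + 18) / 19 = 326 / 19 = 17.1579
UCL = c̄ + 3√c̄ = 17.1579 + 3 × √17.1579 = 17.1579 + 3 × 4.1422 = 29.5845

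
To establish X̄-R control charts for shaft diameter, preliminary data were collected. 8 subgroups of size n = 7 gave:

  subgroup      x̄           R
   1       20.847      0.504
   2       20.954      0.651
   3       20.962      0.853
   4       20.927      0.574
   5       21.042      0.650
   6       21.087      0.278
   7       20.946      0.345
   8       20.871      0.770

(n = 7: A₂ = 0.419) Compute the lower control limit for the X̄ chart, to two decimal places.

X̄̄ = (20.847 + 20.954 + 20.962 + 20.927 + 21.042 + 21.087 + 20.946 + 20.871) / 8 = 167.6360 / 8 = 20.9545
R̄ = (0.504 + 0.651 + 0.853 + 0.574 + 0.650 + 0.278 + 0.345 + 0.770) / 8 = 4.6250 / 8 = 0.5781
LCL = X̄̄ − A₂·R̄ = 20.9545 − 0.419 × 0.5781 = 20.7123

20.71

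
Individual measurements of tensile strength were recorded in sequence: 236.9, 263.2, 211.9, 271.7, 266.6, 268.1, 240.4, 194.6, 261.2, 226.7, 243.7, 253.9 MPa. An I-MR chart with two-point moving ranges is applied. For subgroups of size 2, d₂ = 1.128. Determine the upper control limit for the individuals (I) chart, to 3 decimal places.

328.516

X̄ = (236.9 + 263.2 + 211.9 + 271.7 + 266.6 + 268.1 + 240.4 + 194.6 + 261.2 + 226.7 + 243.7 + 253.9) / 12 = 244.9083
Moving ranges: 26.3, 51.3, 59.8, 5.1, 1.5, 27.7, 45.8, 66.6, 34.5, 17.0, 10.2; M̄R̄ = 345.8000 / 11 = 31.4364
UCL = X̄ + 3·M̄R̄/d₂ = 244.9083 + 3 × 31.4364 / 1.128 = 328.5157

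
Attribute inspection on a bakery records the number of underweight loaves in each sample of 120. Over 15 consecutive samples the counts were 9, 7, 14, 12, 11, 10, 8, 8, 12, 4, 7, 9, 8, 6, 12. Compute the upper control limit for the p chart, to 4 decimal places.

p̄ = Σdᵢ / (k·n) = 137 / (15 × 120) = 0.07611
UCL = p̄ + 3·√(p̄(1−p̄)/n) = 0.07611 + 3 × √(0.07611×0.92389/120) = 0.07611 + 3 × 0.02421 = 0.14873

0.1487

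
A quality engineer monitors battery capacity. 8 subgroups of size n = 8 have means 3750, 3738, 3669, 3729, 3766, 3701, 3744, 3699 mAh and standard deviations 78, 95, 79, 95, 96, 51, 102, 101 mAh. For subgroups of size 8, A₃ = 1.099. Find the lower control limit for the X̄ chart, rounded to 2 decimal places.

X̄̄ = (3750 + 3738 + 3669 + 3729 + 3766 + 3701 + 3744 + 3699) / 8 = 3724.5000
s̄ = (78 + 95 + 79 + 95 + 96 + 51 + 102 + 101) / 8 = 87.1250
LCL = X̄̄ − A₃·s̄ = 3724.5000 − 1.099 × 87.1250 = 3628.7496

3628.75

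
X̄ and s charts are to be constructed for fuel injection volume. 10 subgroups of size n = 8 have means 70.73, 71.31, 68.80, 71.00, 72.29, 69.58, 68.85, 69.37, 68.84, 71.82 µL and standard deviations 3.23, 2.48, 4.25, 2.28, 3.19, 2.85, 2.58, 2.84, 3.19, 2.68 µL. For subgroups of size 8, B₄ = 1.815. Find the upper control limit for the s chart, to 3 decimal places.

s̄ = (3.23 + 2.48 + 4.25 + 2.28 + 3.19 + 2.85 + 2.58 + 2.84 + 3.19 + 2.68) / 10 = 2.9570
UCL_s = B₄·s̄ = 1.815 × 2.9570 = 5.3670

5.367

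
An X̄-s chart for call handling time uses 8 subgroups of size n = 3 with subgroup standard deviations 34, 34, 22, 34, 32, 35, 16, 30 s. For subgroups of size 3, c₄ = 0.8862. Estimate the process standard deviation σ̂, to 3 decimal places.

s̄ = (34 + 34 + 22 + 34 + 32 + 35 + 16 + 30) / 8 = 29.6250
σ̂ = s̄ / c₄ = 29.6250 / 0.8862 = 33.4292

33.429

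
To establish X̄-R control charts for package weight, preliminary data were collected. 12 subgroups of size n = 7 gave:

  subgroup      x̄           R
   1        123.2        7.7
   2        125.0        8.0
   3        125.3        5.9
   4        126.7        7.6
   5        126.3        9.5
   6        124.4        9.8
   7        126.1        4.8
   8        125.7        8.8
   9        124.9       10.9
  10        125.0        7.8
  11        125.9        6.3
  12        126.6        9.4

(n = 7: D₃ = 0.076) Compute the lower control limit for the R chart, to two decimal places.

0.61

R̄ = (7.7 + 8.0 + 5.9 + 7.6 + 9.5 + 9.8 + 4.8 + 8.8 + 10.9 + 7.8 + 6.3 + 9.4) / 12 = 96.5000 / 12 = 8.0417
LCL_R = D₃·R̄ = 0.076 × 8.0417 = 0.6112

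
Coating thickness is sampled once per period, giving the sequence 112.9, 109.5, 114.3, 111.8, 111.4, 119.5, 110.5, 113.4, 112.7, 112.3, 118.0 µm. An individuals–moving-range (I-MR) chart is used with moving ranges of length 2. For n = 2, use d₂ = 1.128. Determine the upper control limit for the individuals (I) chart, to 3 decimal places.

X̄ = (112.9 + 109.5 + 114.3 + 111.8 + 111.4 + 119.5 + 110.5 + 113.4 + 112.7 + 112.3 + 118.0) / 11 = 113.3000
Moving ranges: 3.4, 4.8, 2.5, 0.4, 8.1, 9.0, 2.9, 0.7, 0.4, 5.7; M̄R̄ = 37.9000 / 10 = 3.7900
UCL = X̄ + 3·M̄R̄/d₂ = 113.3000 + 3 × 3.7900 / 1.128 = 123.3798

123.380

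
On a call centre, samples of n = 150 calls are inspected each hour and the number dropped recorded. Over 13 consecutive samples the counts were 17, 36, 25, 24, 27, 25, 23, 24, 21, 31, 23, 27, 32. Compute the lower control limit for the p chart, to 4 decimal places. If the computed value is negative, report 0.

0.0794

p̄ = Σdᵢ / (k·n) = 335 / (13 × 150) = 0.17179
LCL = p̄ − 3·√(p̄(1−p̄)/n) = 0.17179 − 3 × 0.03080 = 0.07940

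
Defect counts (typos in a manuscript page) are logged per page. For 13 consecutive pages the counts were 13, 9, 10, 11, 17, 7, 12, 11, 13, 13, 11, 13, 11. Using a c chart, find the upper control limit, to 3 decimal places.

21.840

c̄ = (13 + 9 + 10 + 11 + 17 + 7 + 12 + 11 + 13 + 13 + 11 + 13 + 11) / 13 = 151 / 13 = 11.6154
UCL = c̄ + 3√c̄ = 11.6154 + 3 × √11.6154 = 11.6154 + 3 × 3.4081 = 21.8398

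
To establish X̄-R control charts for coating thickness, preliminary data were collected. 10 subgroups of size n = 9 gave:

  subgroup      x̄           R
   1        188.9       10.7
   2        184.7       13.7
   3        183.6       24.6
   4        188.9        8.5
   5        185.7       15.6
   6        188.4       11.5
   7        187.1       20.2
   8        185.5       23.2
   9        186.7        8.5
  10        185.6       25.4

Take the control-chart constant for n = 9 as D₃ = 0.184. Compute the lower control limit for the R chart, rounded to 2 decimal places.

2.98

R̄ = (10.7 + 13.7 + 24.6 + 8.5 + 15.6 + 11.5 + 20.2 + 23.2 + 8.5 + 25.4) / 10 = 161.9000 / 10 = 16.1900
LCL_R = D₃·R̄ = 0.184 × 16.1900 = 2.9790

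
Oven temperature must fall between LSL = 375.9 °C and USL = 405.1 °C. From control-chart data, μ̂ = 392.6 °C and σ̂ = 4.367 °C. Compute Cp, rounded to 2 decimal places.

1.11

Cp = (USL − LSL) / (6σ̂) = (405.1 − 375.9) / (6 × 4.367) = 29.2000 / 26.2020 = 1.1144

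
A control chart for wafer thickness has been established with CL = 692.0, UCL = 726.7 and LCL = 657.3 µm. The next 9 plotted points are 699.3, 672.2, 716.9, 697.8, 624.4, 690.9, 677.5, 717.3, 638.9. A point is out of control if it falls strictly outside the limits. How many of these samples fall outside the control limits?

Compare each point to [657.3, 726.7]: sample 5 = 624.4 < LCL; sample 9 = 638.9 < LCL.

2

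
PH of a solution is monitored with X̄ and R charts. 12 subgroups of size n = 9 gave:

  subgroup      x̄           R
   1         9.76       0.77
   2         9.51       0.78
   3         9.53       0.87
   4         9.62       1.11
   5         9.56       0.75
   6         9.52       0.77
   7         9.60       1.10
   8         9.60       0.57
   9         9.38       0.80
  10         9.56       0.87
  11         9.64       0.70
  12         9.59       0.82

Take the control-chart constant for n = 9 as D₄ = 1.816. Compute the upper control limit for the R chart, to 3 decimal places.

R̄ = (0.77 + 0.78 + 0.87 + 1.11 + 0.75 + 0.77 + 1.10 + 0.57 + 0.80 + 0.87 + 0.70 + 0.82) / 12 = 9.9100 / 12 = 0.8258
UCL_R = D₄·R̄ = 1.816 × 0.8258 = 1.4997

1.500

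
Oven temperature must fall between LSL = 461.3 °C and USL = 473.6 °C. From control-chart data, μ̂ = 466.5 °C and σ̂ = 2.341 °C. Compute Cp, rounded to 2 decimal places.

Cp = (USL − LSL) / (6σ̂) = (473.6 − 461.3) / (6 × 2.341) = 12.3000 / 14.0460 = 0.8757

0.88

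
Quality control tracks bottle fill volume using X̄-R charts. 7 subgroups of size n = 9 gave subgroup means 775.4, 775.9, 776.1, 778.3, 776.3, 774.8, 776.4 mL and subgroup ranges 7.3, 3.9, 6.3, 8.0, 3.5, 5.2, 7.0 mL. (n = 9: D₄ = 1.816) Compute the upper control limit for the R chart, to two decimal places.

R̄ = (7.3 + 3.9 + 6.3 + 8.0 + 3.5 + 5.2 + 7.0) / 7 = 41.2000 / 7 = 5.8857
UCL_R = D₄·R̄ = 1.816 × 5.8857 = 10.6885

10.69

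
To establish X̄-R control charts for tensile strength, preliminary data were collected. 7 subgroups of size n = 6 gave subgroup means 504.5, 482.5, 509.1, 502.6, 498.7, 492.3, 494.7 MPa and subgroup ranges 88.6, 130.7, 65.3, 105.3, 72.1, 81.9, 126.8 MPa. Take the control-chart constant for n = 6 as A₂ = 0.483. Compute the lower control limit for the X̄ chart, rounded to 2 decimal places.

X̄̄ = (504.5 + 482.5 + 509.1 + 502.6 + 498.7 + 492.3 + 494.7) / 7 = 3484.4000 / 7 = 497.7714
R̄ = (88.6 + 130.7 + 65.3 + 105.3 + 72.1 + 81.9 + 126.8) / 7 = 670.7000 / 7 = 95.8143
LCL = X̄̄ − A₂·R̄ = 497.7714 − 0.483 × 95.8143 = 451.4931

451.49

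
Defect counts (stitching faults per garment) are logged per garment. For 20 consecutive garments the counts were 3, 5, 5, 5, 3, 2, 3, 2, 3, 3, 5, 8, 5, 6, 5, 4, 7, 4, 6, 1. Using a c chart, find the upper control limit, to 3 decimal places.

c̄ = (3 + 5 + 5 + 5 + 3 + 2 + 3 + 2 + 3 + 3 + 5 + 8 + 5 + 6 + 5 + 4 + 7 + 4 + 6 + 1) / 20 = 85 / 20 = 4.2500
UCL = c̄ + 3√c̄ = 4.2500 + 3 × √4.2500 = 4.2500 + 3 × 2.0616 = 10.4347

10.435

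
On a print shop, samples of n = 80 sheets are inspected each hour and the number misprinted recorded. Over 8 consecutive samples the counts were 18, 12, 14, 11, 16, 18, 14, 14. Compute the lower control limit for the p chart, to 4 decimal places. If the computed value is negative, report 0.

p̄ = Σdᵢ / (k·n) = 117 / (8 × 80) = 0.18281
LCL = p̄ − 3·√(p̄(1−p̄)/n) = 0.18281 − 3 × 0.04321 = 0.05317

0.0532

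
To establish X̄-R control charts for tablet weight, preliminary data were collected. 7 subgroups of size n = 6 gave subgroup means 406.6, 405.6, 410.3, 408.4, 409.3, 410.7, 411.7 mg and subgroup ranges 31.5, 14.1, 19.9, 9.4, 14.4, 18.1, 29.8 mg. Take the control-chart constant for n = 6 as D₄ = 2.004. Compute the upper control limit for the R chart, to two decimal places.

R̄ = (31.5 + 14.1 + 19.9 + 9.4 + 14.4 + 18.1 + 29.8) / 7 = 137.2000 / 7 = 19.6000
UCL_R = D₄·R̄ = 2.004 × 19.6000 = 39.2784

39.28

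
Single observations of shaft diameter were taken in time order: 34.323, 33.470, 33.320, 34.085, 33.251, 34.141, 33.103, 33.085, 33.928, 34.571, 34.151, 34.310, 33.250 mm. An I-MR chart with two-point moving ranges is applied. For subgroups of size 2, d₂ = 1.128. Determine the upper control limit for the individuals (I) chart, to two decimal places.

35.47

X̄ = (34.323 + 33.470 + 33.320 + 34.085 + 33.251 + 34.141 + 33.103 + 33.085 + 33.928 + 34.571 + 34.151 + 34.310 + 33.250) / 13 = 33.7683
Moving ranges: 0.853, 0.150, 0.765, 0.834, 0.890, 1.038, 0.018, 0.843, 0.643, 0.420, 0.159, 1.060; M̄R̄ = 7.6730 / 12 = 0.6394
UCL = X̄ + 3·M̄R̄/d₂ = 33.7683 + 3 × 0.6394 / 1.128 = 35.4689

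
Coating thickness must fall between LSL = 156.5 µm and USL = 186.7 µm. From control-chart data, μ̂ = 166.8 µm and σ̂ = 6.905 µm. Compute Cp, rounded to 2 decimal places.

0.73

Cp = (USL − LSL) / (6σ̂) = (186.7 − 156.5) / (6 × 6.905) = 30.2000 / 41.4300 = 0.7289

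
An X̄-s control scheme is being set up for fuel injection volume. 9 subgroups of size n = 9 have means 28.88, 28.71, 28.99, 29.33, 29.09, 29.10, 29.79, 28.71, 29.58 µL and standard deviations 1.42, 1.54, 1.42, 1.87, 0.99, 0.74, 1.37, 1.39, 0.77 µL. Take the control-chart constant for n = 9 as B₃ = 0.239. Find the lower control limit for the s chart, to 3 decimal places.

0.306

s̄ = (1.42 + 1.54 + 1.42 + 1.87 + 0.99 + 0.74 + 1.37 + 1.39 + 0.77) / 9 = 1.2789
LCL_s = B₃·s̄ = 0.239 × 1.2789 = 0.3057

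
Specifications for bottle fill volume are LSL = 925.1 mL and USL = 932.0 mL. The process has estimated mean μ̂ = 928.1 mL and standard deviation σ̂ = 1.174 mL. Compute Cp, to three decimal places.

Cp = (USL − LSL) / (6σ̂) = (932.0 − 925.1) / (6 × 1.174) = 6.9000 / 7.0440 = 0.9796

0.980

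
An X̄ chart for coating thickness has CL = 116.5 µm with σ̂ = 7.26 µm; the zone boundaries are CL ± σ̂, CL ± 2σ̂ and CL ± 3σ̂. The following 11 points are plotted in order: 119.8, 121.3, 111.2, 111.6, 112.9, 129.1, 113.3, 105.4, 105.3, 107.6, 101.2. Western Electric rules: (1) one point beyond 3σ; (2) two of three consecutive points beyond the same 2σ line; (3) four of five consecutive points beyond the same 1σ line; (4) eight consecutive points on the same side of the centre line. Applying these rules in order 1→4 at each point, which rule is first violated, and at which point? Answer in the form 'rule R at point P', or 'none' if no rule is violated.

Zone of each point (C = within 1σ̂, B = 1σ̂–2σ̂, A = 2σ̂–3σ̂, * = beyond 3σ̂; sign = side of CL): 1:+C, 2:+C, 3:-C, 4:-C, 5:-C, 6:+B, 7:-C, 8:-B, 9:-B, 10:-B, 11:-A
Rule 3 (four of five consecutive points beyond the same 1σ limit) is satisfied at point 11.

rule 3 at point 11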